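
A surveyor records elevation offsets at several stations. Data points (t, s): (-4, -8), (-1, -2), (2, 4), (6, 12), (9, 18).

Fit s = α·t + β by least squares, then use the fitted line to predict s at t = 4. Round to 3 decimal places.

The normal equations are: 138·α + 12·β = 276;  12·α + 5·β = 24.
Eliminating β: 5·(row 1) − 12·(row 2) gives 546·α = 5·276 − 12·24 = 1092, so α = 2.
Then β = (24 − 12·2)/5 = 0.
At t = 4: ŝ = (2)·(4) + (0)·(1) = 8.

ŝ = 8.000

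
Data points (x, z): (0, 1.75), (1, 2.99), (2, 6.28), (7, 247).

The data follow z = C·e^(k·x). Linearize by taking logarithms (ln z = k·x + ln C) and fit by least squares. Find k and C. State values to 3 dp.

k = 0.718, C = 1.576

Let Y = ln z. Fitting Y = k·x + ln C by least squares:
Σx = 10.0000, Σ(x)² = 54.0000, Σln z = 9.0016, Σx·ln z = 43.3357.
Equations: 54.0000·k + 10.0000·ln C = 43.3357;  10.0000·k + 4·ln C = 9.0016.
Δ = 54.0000·4 − (10.0000)² = 116.0000; k = (43.3357·4 − 10.0000·9.0016)/116.0000 = 0.71833, ln C = (54.0000·9.0016 − 10.0000·43.3357)/116.0000 = 0.45458, so C = exp(0.45458) = 1.57552.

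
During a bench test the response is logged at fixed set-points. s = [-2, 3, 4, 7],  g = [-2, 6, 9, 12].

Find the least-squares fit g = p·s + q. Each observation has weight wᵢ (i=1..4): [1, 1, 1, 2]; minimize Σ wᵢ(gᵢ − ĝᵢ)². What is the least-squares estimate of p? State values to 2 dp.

XᵀWX·[p, q]ᵀ = XᵀWg reads: 127·p + 19·q = 226;  19·p + 5·q = 37.
(Σwᵢ·s·s = 127, Σwᵢ·s = 19, Σwᵢ·1 = 5, Σwᵢ·s·g = 226, Σwᵢ·g = 37.)
Δ = 127·5 − 19² = 274.
p = (226·5 − 19·37)/274 = 427/274; q = (127·37 − 19·226)/274 = 405/274.

p = 1.56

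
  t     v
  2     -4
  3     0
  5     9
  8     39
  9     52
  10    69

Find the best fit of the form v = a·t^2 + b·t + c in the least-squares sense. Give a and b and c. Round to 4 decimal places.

a = 0.9630, b = -2.5911, c = -1.9438

Forming XᵀX = [[21379, 2401, 283]; [2401, 283, 37]; [283, 37, 6]] and Xᵀv = [13817, 1507, 165]ᵀ gives XᵀX·[a, b, c]ᵀ = Xᵀv.
Solving the 3×3 system (Gaussian elimination) gives a = 1849/1920, b = -995/384, c = -311/160.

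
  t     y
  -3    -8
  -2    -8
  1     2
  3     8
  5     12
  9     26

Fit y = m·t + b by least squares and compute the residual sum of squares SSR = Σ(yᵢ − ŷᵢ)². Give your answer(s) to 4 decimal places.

SSR = 7.4446

MᵀM·[m, b]ᵀ = Mᵀy reads: 129·m + 13·b = 360;  13·m + 6·b = 32.
Δ = 129·6 − 13² = 605.
m = (360·6 − 13·32)/605 = 1744/605; b = (129·32 − 13·360)/605 = -552/605.
Residuals: 944/605, -160/121, 18/605, 32/121, -908/605, 586/605; SSR = 4504/605.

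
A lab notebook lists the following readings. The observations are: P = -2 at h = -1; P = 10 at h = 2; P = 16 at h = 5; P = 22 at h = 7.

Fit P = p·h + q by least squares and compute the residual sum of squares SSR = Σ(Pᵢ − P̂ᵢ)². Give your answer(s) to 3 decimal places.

XᵀX·[p, q]ᵀ = XᵀP reads: 79·p + 13·q = 256;  13·p + 4·q = 46.
Eliminating q: 4·(row 1) − 13·(row 2) gives 147·p = 4·256 − 13·46 = 426, so p = 142/49.
Then q = (46 − 13·(142/49))/4 = 102/49.
Residuals: -58/49, 104/49, -4/7, -18/49; SSR = 312/49.

SSR = 6.367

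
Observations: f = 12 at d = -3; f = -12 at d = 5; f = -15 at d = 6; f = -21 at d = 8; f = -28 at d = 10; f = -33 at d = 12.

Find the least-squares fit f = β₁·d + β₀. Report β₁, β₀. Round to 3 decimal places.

The normal system XᵀX·[β₁, β₀]ᵀ = Xᵀf is [[378, 38]; [38, 6]]·[β₁, β₀]ᵀ = [-1030, -97]ᵀ.
Eliminating β₀: 6·(row 1) − 38·(row 2) gives 824·β₁ = 6·(-1030) − 38·(-97) = -2494, so β₁ = -1247/412.
Then β₀ = ((-97) − 38·(-1247/412))/6 = 1237/412.

β₁ = -3.027, β₀ = 3.002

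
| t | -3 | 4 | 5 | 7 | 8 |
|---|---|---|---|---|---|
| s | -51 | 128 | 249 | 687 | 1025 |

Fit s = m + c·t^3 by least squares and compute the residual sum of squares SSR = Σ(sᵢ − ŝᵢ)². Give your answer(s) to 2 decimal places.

SSR = 8.66

From the data, Σ1 = 5, Σt^3 = 1017, Σt^3·t^3 = 400243.
For Mᵀs: Σs = 2038, Σt^3·s = 801135.
Normal equations: [[5, 1017]; [1017, 400243]]·[m, c]ᵀ = [2038, 801135]ᵀ.
Eliminating c: 400243·(row 1) − 1017·(row 2) gives 966926·m = 400243·2038 − 1017·801135 = 940939, so m = 940939/966926.
Then c = (801135 − 1017·(940939/966926))/400243 = 1933029/966926.
Residuals: 968809/483463, -52251/56878, -902495/483463, 154138/483463, 447363/966926; SSR = 8373483/966926.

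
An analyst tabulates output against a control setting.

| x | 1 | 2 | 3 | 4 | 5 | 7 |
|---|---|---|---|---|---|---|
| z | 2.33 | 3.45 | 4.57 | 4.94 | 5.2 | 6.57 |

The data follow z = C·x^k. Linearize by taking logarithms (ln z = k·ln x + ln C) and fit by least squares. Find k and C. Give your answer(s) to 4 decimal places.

k = 0.5182, C = 2.3960

Let Y = ln z. Fitting Y = k·ln x + ln C by least squares:
Σln x = 6.7334, Σ(ln x)² = 9.9861, Σln z = 8.7323, Σln x·ln z = 11.0588.
Equations: 9.9861·k + 6.7334·ln C = 11.0588;  6.7334·k + 6·ln C = 8.7323.
Solving (det = 14.5777): k = 0.51823, ln C = 0.87381, so C = exp(0.87381) = 2.39603.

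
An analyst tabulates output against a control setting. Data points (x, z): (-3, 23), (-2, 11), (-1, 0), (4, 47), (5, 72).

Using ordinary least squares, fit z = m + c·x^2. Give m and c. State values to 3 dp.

AᵀA·[m, c]ᵀ = Aᵀz reads: 5·m + 55·c = 153;  55·m + 979·c = 2803.
det = 5·979 − 55² = 1870.
m = (153·979 − 55·2803)/1870 = -199/85; c = (5·2803 − 55·153)/1870 = 560/187.

m = -2.341, c = 2.995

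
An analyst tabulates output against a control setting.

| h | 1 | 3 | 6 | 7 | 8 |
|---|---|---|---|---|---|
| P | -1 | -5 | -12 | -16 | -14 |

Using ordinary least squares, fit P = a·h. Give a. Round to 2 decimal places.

Normal-equation sums: Σh·h = 159.
Moment sums: Σh·P = -312.
Hence a = -312 / 159 ≈ -1.96226.

a = -1.96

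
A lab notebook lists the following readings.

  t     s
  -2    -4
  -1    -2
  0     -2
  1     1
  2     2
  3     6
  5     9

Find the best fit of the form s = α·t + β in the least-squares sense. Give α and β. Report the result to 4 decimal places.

Normal-equation sums: Σt·t = 44, Σt = 8, Σ1 = 7.
Right-hand side: Σt·s = 78, Σs = 10.
Eliminating β: 7·(row 1) − 8·(row 2) gives 244·α = 7·78 − 8·10 = 466, so α = 233/122.
Then β = (10 − 8·(233/122))/7 = -46/61.

α = 1.9098, β = -0.7541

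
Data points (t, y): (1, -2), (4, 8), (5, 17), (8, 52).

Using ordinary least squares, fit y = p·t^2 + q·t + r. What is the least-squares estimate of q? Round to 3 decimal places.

q = -1.635

Entries of MᵀM: Σt^2·t^2 = 4978, Σt^2·t = 702, Σt^2 = 106, Σt·t = 106, Σt = 18, Σ1 = 4.
And Σt^2·y = 3879, Σt·y = 531, Σy = 75.
So MᵀM·[p, q, r]ᵀ = Mᵀy: [[4978, 702, 106]; [702, 106, 18]; [106, 18, 4]]·[p, q, r]ᵀ = [3879, 531, 75]ᵀ.
Row-reducing yields p = 25/24, q = -327/200, r = -449/300.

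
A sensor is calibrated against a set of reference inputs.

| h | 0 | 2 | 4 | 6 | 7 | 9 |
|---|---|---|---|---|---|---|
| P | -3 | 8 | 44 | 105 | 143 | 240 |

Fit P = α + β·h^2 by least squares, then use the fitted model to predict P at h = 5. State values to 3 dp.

P̂ = 71.470

Entries of XᵀX: Σ1 = 6, Σh^2 = 186, Σh^2·h^2 = 10530.
And ΣP = 537, Σh^2·P = 30963.
XᵀX·[α, β]ᵀ = XᵀP becomes [[6, 186]; [186, 10530]]·[α, β]ᵀ = [537, 30963]ᵀ.
Eliminating β: 10530·(row 1) − 186·(row 2) gives 28584·α = 10530·537 − 186·30963 = -104508, so α = -2903/794.
Then β = (30963 − 186·(-2903/794))/10530 = 1193/397.
At h = 5: P̂ = (-2903/794)·(1) + (1193/397)·(25) = 56747/794.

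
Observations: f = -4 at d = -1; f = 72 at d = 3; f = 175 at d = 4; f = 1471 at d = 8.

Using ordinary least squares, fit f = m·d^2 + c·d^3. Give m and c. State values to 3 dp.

Forming XᵀX = [[4434, 34034]; [34034, 266970]] and Xᵀf = [97588, 766300]ᵀ gives XᵀX·[m, c]ᵀ = Xᵀf.
Determinant 4434·266970 − 34034² = 25431824.
m = (97588·266970 − 34034·766300)/25431824 = -154465/144499; c = (4434·766300 − 34034·97588)/25431824 = 4779013/1589489.

m = -1.069, c = 3.007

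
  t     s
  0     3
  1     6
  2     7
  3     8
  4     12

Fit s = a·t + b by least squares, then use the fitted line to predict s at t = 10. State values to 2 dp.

Sums needed: Σt·t = 30, Σt = 10, Σ1 = 5.
Moment sums: Σt·s = 92, Σs = 36.
Eliminating b: 5·(row 1) − 10·(row 2) gives 50·a = 5·92 − 10·36 = 100, so a = 2.
Then b = (36 − 10·2)/5 = 16/5.
At t = 10: ŝ = (2)·(10) + (16/5)·(1) = 116/5.

ŝ = 23.20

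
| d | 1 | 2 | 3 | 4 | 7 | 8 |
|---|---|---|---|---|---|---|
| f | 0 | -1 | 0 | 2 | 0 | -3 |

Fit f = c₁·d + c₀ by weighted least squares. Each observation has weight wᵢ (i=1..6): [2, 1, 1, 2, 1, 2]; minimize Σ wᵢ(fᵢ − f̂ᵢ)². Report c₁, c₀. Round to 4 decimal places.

c₁ = -0.3357, c₀ = 1.0839

Sums needed: Σwᵢ·d·d = 224, Σwᵢ·d = 38, Σwᵢ·1 = 9.
For MᵀWf: Σwᵢ·d·f = -34, Σwᵢ·f = -3.
So MᵀWM·[c₁, c₀]ᵀ = MᵀWf: [[224, 38]; [38, 9]]·[c₁, c₀]ᵀ = [-34, -3]ᵀ.
Δ = 224·9 − 38² = 572.
c₁ = ((-34)·9 − 38·(-3))/572 = -48/143; c₀ = (224·(-3) − 38·(-34))/572 = 155/143.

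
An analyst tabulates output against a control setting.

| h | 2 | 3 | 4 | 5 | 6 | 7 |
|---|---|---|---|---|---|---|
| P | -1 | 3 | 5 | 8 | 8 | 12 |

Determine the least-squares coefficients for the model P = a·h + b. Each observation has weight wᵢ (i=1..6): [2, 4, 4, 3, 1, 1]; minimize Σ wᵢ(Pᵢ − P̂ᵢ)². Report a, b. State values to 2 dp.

The normal system AᵀWA·[a, b]ᵀ = AᵀWP is [[268, 60]; [60, 15]]·[a, b]ᵀ = [364, 74]ᵀ.
Eliminating b: 15·(row 1) − 60·(row 2) gives 420·a = 15·364 − 60·74 = 1020, so a = 17/7.
Then b = (74 − 60·(17/7))/15 = -502/105.

a = 2.43, b = -4.78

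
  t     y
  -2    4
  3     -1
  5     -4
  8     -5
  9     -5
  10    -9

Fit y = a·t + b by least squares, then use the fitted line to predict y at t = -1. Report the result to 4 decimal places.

ŷ = 2.8144

The normal system AᵀA·[a, b]ᵀ = Aᵀy is [[283, 33]; [33, 6]]·[a, b]ᵀ = [-206, -20]ᵀ.
Eliminating b: 6·(row 1) − 33·(row 2) gives 609·a = 6·(-206) − 33·(-20) = -576, so a = -192/203.
Then b = ((-20) − 33·(-192/203))/6 = 1138/609.
At t = -1: ŷ = (-192/203)·(-1) + (1138/609)·(1) = 1714/609.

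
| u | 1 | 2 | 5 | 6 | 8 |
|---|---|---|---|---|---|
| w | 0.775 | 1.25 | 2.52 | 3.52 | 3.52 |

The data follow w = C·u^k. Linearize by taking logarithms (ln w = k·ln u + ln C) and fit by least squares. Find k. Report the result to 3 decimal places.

Taking logs, ln w = k·ln u + ln C, so regress ln w on ln u.
Σln u = 6.1738, Σ(ln u)² = 10.6052, Σln w = 3.4094, Σln u·ln w = 6.5140.
Equations: 10.6052·k + 6.1738·ln C = 6.5140;  6.1738·k + 5·ln C = 3.4094.
Slope k = (n·Σln u·ln w − Σln u·Σln w)/(n·Σ(ln u)² − (Σln u)²) = (5·6.5140 − 6.1738·3.4094)/14.9105 = 0.77266; ln C = (Σln w − k·Σln u)/n = -0.27216.

k = 0.773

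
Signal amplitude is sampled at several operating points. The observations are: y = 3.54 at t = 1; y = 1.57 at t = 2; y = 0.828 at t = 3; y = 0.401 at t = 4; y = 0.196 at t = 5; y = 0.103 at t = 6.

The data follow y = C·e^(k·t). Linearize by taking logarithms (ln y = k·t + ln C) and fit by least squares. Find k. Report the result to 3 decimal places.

k = -0.704

With ln yᵢ as the transformed response and tᵢ as the regressor:
Σt = 21.0000, Σ(t)² = 91.0000, Σln y = -3.2900, Σt·ln y = -23.8415.
Equations: 91.0000·k + 21.0000·ln C = -23.8415;  21.0000·k + 6·ln C = -3.2900.
Δ = 91.0000·6 − (21.0000)² = 105.0000; k = (-23.8415·6 − 21.0000·-3.2900)/105.0000 = -0.70437, ln C = (91.0000·-3.2900 − 21.0000·-23.8415)/105.0000 = 1.91696.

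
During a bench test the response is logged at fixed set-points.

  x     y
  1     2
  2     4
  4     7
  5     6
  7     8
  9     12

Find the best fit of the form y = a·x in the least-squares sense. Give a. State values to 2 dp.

a = 1.32

MᵀM·[a]ᵀ = Mᵀy reads: 176·a = 232.
Hence a = 232 / 176 ≈ 1.31818.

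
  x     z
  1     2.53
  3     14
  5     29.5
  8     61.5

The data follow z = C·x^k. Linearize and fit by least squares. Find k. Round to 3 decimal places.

With ln zᵢ as the transformed response and ln xᵢ as the regressor:
XᵀX = [[8.1213, 4.7875]; [4.7875, 4]], rhs = [16.9116, 11.0707]ᵀ  (here Σln x = 4.7875, Σ(ln x)² = 8.1213, Σln z = 11.0707, Σln x·ln z = 16.9116).
Slope k = (n·Σln x·ln z − Σln x·Σln z)/(n·Σ(ln x)² − (Σln x)²) = (4·16.9116 − 4.7875·11.0707)/9.5652 = 1.53111; ln C = (Σln z − k·Σln x)/n = 0.93513.

k = 1.531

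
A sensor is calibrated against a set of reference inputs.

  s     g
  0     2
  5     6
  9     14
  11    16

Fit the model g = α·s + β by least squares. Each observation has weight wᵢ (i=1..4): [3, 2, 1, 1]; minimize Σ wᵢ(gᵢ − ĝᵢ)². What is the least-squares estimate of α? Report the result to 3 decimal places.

Setting ∂/∂α … = 0 gives: 252·α + 30·β = 362;  30·α + 7·β = 48.
(Σwᵢ·s·s = 252, Σwᵢ·s = 30, Σwᵢ·1 = 7, Σwᵢ·s·g = 362, Σwᵢ·g = 48.)
Eliminating β: 7·(row 1) − 30·(row 2) gives 864·α = 7·362 − 30·48 = 1094, so α = 547/432.
Then β = (48 − 30·(547/432))/7 = 103/72.

α = 1.266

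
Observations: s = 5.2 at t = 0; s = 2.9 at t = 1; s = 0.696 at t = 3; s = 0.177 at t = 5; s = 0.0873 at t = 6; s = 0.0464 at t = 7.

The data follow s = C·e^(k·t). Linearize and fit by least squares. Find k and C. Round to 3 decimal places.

With ln sᵢ as the transformed response and tᵢ as the regressor:
AᵀA = [[120.0000, 22.0000]; [22.0000, 6]], rhs = [-44.8042, -4.8895]ᵀ  (here Σt = 22.0000, Σ(t)² = 120.0000, Σln s = -4.8895, Σt·ln s = -44.8042).
Δ = 120.0000·6 − (22.0000)² = 236.0000; k = (-44.8042·6 − 22.0000·-4.8895)/236.0000 = -0.68329, ln C = (120.0000·-4.8895 − 22.0000·-44.8042)/236.0000 = 1.69047, so C = exp(1.69047) = 5.42203.

k = -0.683, C = 5.422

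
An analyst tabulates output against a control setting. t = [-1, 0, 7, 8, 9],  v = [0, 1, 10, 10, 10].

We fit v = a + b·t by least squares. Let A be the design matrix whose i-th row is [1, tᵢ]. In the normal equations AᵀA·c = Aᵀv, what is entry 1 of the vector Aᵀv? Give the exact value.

Entry 1 ↔ basis 1, so (Aᵀv)_{1} = Σᵢ vᵢ = (1)·(0) + (1)·(1) + (1)·(10) + (1)·(10) + (1)·(10) = 31.

31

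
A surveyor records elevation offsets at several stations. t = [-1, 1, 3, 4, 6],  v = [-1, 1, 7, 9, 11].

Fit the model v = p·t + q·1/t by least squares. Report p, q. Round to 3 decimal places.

Setting ∂/∂p … = 0 gives: 63·p + 5·q = 125;  5·p + (317/144)·q = 101/12.
(Σt·t = 63, Σt·1/t = 5, Σ1/t·1/t = 317/144, Σt·v = 125, Σ1/t·v = 101/12.)
Determinant 63·(317/144) − 5² = 1819/16.
p = (125·(317/144) − 5·(101/12))/(1819/16) = 33565/16371; q = (63·(101/12) − 5·125)/(1819/16) = -1516/1819.

p = 2.050, q = -0.833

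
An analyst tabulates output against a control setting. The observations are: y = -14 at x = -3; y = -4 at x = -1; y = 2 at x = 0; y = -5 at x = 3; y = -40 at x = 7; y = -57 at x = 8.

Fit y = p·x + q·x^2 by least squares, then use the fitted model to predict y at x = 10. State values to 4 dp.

ŷ = -91.4180

AᵀA·[p, q]ᵀ = Aᵀy reads: 132·p + 854·q = -705;  854·p + 6660·q = -5783.
(Σx·x = 132, Σx·x^2 = 854, Σx^2·x^2 = 6660, Σx·y = -705, Σx^2·y = -5783.)
det = 132·6660 − 854² = 149804.
p = ((-705)·6660 − 854·(-5783))/149804 = 121691/74902; q = (132·(-5783) − 854·(-705))/149804 = -80643/74902.
At x = 10: ŷ = (121691/74902)·(10) + (-80643/74902)·(100) = -3423695/37451.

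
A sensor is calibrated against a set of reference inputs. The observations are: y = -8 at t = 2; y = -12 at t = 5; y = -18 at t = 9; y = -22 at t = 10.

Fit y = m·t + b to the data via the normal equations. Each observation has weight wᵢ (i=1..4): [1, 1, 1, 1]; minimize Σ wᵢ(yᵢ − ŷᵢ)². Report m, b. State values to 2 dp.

m = -1.66, b = -4.22

Sums needed: Σwᵢ·t·t = 210, Σwᵢ·t = 26, Σwᵢ·1 = 4.
Right-hand side: Σwᵢ·t·y = -458, Σwᵢ·y = -60.
So MᵀWM·[m, b]ᵀ = MᵀWy: [[210, 26]; [26, 4]]·[m, b]ᵀ = [-458, -60]ᵀ.
det = 210·4 − 26² = 164.
m = ((-458)·4 − 26·(-60))/164 = -68/41; b = (210·(-60) − 26·(-458))/164 = -173/41.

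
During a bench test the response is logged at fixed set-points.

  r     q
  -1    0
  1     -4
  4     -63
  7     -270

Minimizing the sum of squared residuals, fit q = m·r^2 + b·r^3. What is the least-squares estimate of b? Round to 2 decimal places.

Sums needed: Σr^2·r^2 = 2659, Σr^2·r^3 = 17831, Σr^3·r^3 = 121747.
Right-hand side: Σr^2·q = -14242, Σr^3·q = -96646.
Normal equations: [[2659, 17831]; [17831, 121747]]·[m, b]ᵀ = [-14242, -96646]ᵀ.
det = 2659·121747 − 17831² = 5780712.
m = ((-14242)·121747 − 17831·(-96646))/5780712 = -2656487/1445178; b = (2659·(-96646) − 17831·(-14242))/5780712 = -758153/1445178.

b = -0.52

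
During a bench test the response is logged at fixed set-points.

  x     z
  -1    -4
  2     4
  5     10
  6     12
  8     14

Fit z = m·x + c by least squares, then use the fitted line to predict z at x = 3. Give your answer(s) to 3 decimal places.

ẑ = 5.160

MᵀM·[m, c]ᵀ = Mᵀz reads: 130·m + 20·c = 246;  20·m + 5·c = 36.
Eliminating c: 5·(row 1) − 20·(row 2) gives 250·m = 5·246 − 20·36 = 510, so m = 51/25.
Then c = (36 − 20·(51/25))/5 = -24/25.
At x = 3: ẑ = (51/25)·(3) + (-24/25)·(1) = 129/25.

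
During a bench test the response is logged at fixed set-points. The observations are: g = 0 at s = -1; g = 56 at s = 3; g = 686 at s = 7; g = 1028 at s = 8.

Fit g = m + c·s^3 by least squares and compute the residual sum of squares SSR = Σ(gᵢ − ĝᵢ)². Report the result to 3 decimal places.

The normal equations are: 4·m + 881·c = 1770;  881·m + 380523·c = 763146.
(Σ1 = 4, Σs^3 = 881, Σs^3·s^3 = 380523, Σg = 1770, Σs^3·g = 763146.)
Determinant 4·380523 − 881² = 745931.
m = (1770·380523 − 881·763146)/745931 = 1194084/745931; c = (4·763146 − 881·1770)/745931 = 1493214/745931.
Residuals: 299130/745931, 261274/745931, -1657820/745931, 1097416/745931; SSR = 5510472/745931.

SSR = 7.387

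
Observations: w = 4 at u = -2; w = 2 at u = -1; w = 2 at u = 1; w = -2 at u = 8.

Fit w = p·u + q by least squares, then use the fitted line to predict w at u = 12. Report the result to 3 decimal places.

ŵ = -4.180

From the data, Σu·u = 70, Σu = 6, Σ1 = 4.
And Σu·w = -24, Σw = 6.
Normal equations: [[70, 6]; [6, 4]]·[p, q]ᵀ = [-24, 6]ᵀ.
Eliminating q: 4·(row 1) − 6·(row 2) gives 244·p = 4·(-24) − 6·6 = -132, so p = -33/61.
Then q = (6 − 6·(-33/61))/4 = 141/61.
At u = 12: ŵ = (-33/61)·(12) + (141/61)·(1) = -255/61.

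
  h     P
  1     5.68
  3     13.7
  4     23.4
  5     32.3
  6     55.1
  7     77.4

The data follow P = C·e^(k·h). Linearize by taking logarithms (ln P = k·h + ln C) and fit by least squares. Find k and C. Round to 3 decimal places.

k = 0.440, C = 3.732

Linearized form: ln P = k·h + ln C. From the 6 transformed points,
Σh = 26.0000, Σ(h)² = 136.0000, Σln P = 19.3403, Σh·ln P = 94.0732.
Equations: 136.0000·k + 26.0000·ln C = 94.0732;  26.0000·k + 6·ln C = 19.3403.
Slope k = (n·Σh·ln P − Σh·Σln P)/(n·Σ(h)² − (Σh)²) = (6·94.0732 − 26.0000·19.3403)/140.0000 = 0.43994; ln C = (Σln P − k·Σh)/n = 1.31697, so C = exp(1.31697) = 3.73208.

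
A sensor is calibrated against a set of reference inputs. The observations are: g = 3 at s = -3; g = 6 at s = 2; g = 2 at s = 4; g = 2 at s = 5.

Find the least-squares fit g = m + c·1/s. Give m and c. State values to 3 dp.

m = 2.875, c = 2.431

Sums needed: Σ1 = 4, Σ1/s = 37/60, Σ1/s·1/s = 1669/3600.
Right-hand side: Σg = 13, Σ1/s·g = 29/10.
Normal equations: [[4, 37/60]; [37/60, 1669/3600]]·[m, c]ᵀ = [13, 29/10]ᵀ.
Eliminating c: (1669/3600)·(row 1) − (37/60)·(row 2) gives (1769/1200)·m = (1669/3600)·13 − (37/60)·(29/10) = 15259/3600, so m = 15259/5307.
Then c = ((29/10) − (37/60)·(15259/5307))/(1669/3600) = 4300/1769.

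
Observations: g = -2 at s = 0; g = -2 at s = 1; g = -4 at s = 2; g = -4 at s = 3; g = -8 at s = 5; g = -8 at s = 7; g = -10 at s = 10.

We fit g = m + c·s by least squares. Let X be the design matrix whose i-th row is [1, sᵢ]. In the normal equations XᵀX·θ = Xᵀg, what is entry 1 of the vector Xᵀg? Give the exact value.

Entry 1 ↔ basis 1, so (Xᵀg)_{1} = Σᵢ gᵢ = (1)·(-2) + (1)·(-2) + (1)·(-4) + (1)·(-4) + (1)·(-8) + (1)·(-8) + (1)·(-10) = -38.

-38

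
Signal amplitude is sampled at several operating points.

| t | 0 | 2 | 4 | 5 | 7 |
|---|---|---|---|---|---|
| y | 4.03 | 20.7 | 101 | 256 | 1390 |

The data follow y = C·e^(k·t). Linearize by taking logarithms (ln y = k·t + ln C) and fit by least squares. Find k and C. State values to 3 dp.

Taking logs, ln y = k·t + ln C, so regress ln y on t.
AᵀA = [[94.0000, 18.0000]; [18.0000, 5]], rhs = [102.9060, 21.8213]ᵀ  (here Σt = 18.0000, Σ(t)² = 94.0000, Σln y = 21.8213, Σt·ln y = 102.9060).
Solving (det = 146.0000): k = 0.83389, ln C = 1.36226, so C = exp(1.36226) = 3.90499.

k = 0.834, C = 3.905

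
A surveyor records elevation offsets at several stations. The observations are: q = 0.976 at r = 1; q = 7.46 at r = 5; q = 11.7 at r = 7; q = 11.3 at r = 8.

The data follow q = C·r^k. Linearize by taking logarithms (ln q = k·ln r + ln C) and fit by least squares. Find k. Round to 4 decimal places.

Let Y = ln q. Fitting Y = k·ln r + ln C by least squares:
Σln r = 5.6348, Σ(ln r)² = 10.7009, Σln q = 6.8697, Σln r·ln q = 13.0626.
Equations: 10.7009·k + 5.6348·ln C = 13.0626;  5.6348·k + 4·ln C = 6.8697.
Solving (det = 11.0529): k = 1.22515, ln C = -0.00845.

k = 1.2252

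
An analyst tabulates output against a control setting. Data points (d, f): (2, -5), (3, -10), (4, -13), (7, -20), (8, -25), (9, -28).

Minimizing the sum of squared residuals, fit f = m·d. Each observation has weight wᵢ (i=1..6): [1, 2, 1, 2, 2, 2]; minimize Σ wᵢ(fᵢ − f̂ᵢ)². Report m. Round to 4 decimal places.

m = -3.0657

Sums needed: Σwᵢ·d·d = 426.
Right-hand side: Σwᵢ·d·f = -1306.
So MᵀWM·[m]ᵀ = MᵀWf: [[426]]·[m]ᵀ = [-1306]ᵀ.
Hence m = -1306 / 426 ≈ -3.06573.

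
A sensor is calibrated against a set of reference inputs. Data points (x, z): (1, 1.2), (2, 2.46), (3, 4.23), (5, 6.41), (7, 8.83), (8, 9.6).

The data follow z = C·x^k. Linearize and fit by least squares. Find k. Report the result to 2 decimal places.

k = 1.01

Linearized form: ln z = k·ln x + ln C. From the 6 transformed points,
Σln x = 7.4265, Σ(ln x)² = 12.3883, Σln z = 8.8225, Σln x·ln z = 14.1402.
Equations: 12.3883·k + 7.4265·ln C = 14.1402;  7.4265·k + 6·ln C = 8.8225.
Δ = 12.3883·6 − (7.4265)² = 19.1764; k = (14.1402·6 − 7.4265·8.8225)/19.1764 = 1.00752, ln C = (12.3883·8.8225 − 7.4265·14.1402)/19.1764 = 0.22334.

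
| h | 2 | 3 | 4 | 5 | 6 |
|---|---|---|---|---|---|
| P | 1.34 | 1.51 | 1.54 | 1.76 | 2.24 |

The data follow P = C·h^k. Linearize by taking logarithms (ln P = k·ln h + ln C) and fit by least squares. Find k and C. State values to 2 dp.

Linearized form: ln P = k·ln h + ln C. From the 5 transformed points,
AᵀA = [[9.4099, 6.5793]; [6.5793, 5]], rhs = [3.6090, 2.5084]ᵀ  (here Σln h = 6.5793, Σ(ln h)² = 9.4099, Σln P = 2.5084, Σln h·ln P = 3.6090).
Solving (det = 3.7630): k = 0.40981, ln C = -0.03758, so C = exp(-0.03758) = 0.96312.

k = 0.41, C = 0.96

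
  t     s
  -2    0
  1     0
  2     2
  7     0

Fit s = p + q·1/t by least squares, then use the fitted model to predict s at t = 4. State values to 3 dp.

ŝ = 0.487

Compute the Gram sums: Σ1 = 4, Σ1/t = 8/7, Σ1/t·1/t = 149/98.
Right-hand side: Σs = 2, Σ1/t·s = 1.
So XᵀX·[p, q]ᵀ = Xᵀs: [[4, 8/7]; [8/7, 149/98]]·[p, q]ᵀ = [2, 1]ᵀ.
Determinant 4·(149/98) − (8/7)² = 234/49.
p = (2·(149/98) − (8/7)·1)/(234/49) = 31/78; q = (4·1 − (8/7)·2)/(234/49) = 14/39.
At t = 4: ŝ = (31/78)·(1) + (14/39)·(1/4) = 19/39.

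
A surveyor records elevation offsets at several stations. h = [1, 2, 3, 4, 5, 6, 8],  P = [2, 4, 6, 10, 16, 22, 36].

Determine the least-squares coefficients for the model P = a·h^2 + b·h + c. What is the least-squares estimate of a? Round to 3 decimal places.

Normal-equation sums: Σh^2·h^2 = 6371, Σh^2·h = 953, Σh^2 = 155, Σh·h = 155, Σh = 29, Σ1 = 7.
For MᵀP: Σh^2·P = 3728, Σh·P = 568, ΣP = 96.
Normal equations: [[6371, 953, 155]; [953, 155, 29]; [155, 29, 7]]·[a, b, c]ᵀ = [3728, 568, 96]ᵀ.
Row-reducing yields a = 116/231, b = 94/231, c = 10/11.

a = 0.502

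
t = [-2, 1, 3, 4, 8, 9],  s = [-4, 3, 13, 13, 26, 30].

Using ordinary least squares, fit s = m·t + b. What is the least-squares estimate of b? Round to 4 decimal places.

b = 1.6027

From the data, Σt·t = 175, Σt = 23, Σ1 = 6.
For Mᵀs: Σt·s = 580, Σs = 81.
Normal equations: [[175, 23]; [23, 6]]·[m, b]ᵀ = [580, 81]ᵀ.
Eliminating b: 6·(row 1) − 23·(row 2) gives 521·m = 6·580 − 23·81 = 1617, so m = 1617/521.
Then b = (81 − 23·(1617/521))/6 = 835/521.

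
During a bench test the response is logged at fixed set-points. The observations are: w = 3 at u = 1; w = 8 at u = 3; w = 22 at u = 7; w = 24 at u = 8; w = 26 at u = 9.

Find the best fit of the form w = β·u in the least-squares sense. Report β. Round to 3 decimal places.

β = 2.975

The normal system MᵀM·[β]ᵀ = Mᵀw is [[204]]·[β]ᵀ = [607]ᵀ.
β = 607/204 = 2.97549.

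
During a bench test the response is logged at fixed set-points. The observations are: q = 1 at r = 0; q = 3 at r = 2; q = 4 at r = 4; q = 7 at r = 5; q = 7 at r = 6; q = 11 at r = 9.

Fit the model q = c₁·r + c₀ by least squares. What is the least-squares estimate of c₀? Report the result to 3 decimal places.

c₀ = 0.669

Entries of AᵀA: Σr·r = 162, Σr = 26, Σ1 = 6.
And Σr·q = 198, Σq = 33.
det = 162·6 − 26² = 296.
c₁ = (198·6 − 26·33)/296 = 165/148; c₀ = (162·33 − 26·198)/296 = 99/148.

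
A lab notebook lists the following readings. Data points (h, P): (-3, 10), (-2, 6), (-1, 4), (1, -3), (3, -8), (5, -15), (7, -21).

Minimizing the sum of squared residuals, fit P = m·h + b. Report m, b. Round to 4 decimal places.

m = -3.0631, b = 0.5188

From the data, Σh·h = 98, Σh = 10, Σ1 = 7.
And Σh·P = -295, ΣP = -27.
So MᵀM·[m, b]ᵀ = MᵀP: [[98, 10]; [10, 7]]·[m, b]ᵀ = [-295, -27]ᵀ.
Eliminating b: 7·(row 1) − 10·(row 2) gives 586·m = 7·(-295) − 10·(-27) = -1795, so m = -1795/586.
Then b = ((-27) − 10·(-1795/586))/7 = 152/293.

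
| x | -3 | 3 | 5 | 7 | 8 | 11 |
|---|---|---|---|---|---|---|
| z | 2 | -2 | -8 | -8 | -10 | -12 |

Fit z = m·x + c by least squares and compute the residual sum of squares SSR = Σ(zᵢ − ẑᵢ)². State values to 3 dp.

The normal equations are: 277·m + 31·c = -320;  31·m + 6·c = -38.
(Σx·x = 277, Σx = 31, Σ1 = 6, Σx·z = -320, Σz = -38.)
Eliminating c: 6·(row 1) − 31·(row 2) gives 701·m = 6·(-320) − 31·(-38) = -742, so m = -742/701.
Then c = ((-38) − 31·(-742/701))/6 = -606/701.
Residuals: -218/701, 1430/701, -1292/701, 192/701, -468/701, 356/701; SSR = 5912/701.

SSR = 8.434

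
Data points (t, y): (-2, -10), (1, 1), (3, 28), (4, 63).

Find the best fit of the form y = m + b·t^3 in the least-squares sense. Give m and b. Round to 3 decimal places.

Forming XᵀX = [[4, 84]; [84, 4890]] and Xᵀy = [82, 4869]ᵀ gives XᵀX·[m, b]ᵀ = Xᵀy.
det = 4·4890 − 84² = 12504.
m = (82·4890 − 84·4869)/12504 = -334/521; b = (4·4869 − 84·82)/12504 = 1049/1042.

m = -0.641, b = 1.007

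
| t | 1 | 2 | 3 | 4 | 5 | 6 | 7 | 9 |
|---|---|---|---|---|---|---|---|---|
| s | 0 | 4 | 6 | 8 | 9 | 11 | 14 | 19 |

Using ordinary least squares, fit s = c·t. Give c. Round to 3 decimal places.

From the data, Σt·t = 221.
Moment sums: Σt·s = 438.
Normal equations: [[221]]·[c]ᵀ = [438]ᵀ.
c = 438/221 = 1.9819.

c = 1.982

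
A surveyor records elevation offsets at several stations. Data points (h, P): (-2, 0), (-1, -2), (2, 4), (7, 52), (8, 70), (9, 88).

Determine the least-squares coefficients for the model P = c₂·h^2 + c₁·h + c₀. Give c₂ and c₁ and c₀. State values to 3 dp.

c₂ = 1.024, c₁ = 0.776, c₀ = -2.290

Sums needed: Σh^2·h^2 = 13091, Σh^2·h = 1583, Σh^2 = 203, Σh·h = 203, Σh = 23, Σ1 = 6.
For AᵀP: Σh^2·P = 14170, Σh·P = 1726, ΣP = 212.
Inverting the 3×3 Gram matrix, [c₂, c₁, c₀]ᵀ = [34223/33416, 25917/33416, -9566/4177]ᵀ.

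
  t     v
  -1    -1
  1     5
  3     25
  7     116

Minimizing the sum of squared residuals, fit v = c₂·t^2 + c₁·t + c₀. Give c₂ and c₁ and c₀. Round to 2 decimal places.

c₂ = 2.01, c₁ = 2.55, c₀ = -0.21

Forming AᵀA = [[2484, 370, 60]; [370, 60, 10]; [60, 10, 4]] and Aᵀv = [5913, 893, 145]ᵀ gives AᵀA·[c₂, c₁, c₀]ᵀ = Aᵀv.
Inverting the 3×3 Gram matrix, [c₂, c₁, c₀]ᵀ = [353/176, 51/20, -37/176]ᵀ.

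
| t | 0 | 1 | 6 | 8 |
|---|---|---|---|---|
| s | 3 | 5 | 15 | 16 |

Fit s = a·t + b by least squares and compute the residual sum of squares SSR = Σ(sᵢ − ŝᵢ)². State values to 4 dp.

SSR = 3.1173

Sums needed: Σt·t = 101, Σt = 15, Σ1 = 4.
Right-hand side: Σt·s = 223, Σs = 39.
Normal equations: [[101, 15]; [15, 4]]·[a, b]ᵀ = [223, 39]ᵀ.
Determinant 101·4 − 15² = 179.
a = (223·4 − 15·39)/179 = 307/179; b = (101·39 − 15·223)/179 = 594/179.
Residuals: -57/179, -6/179, 249/179, -186/179; SSR = 558/179.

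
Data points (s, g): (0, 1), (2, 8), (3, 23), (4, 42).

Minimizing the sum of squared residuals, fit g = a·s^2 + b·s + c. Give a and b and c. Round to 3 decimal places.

a = 3.250, b = -2.650, c = 0.900

From the data, Σs^2·s^2 = 353, Σs^2·s = 99, Σs^2 = 29, Σs·s = 29, Σs = 9, Σ1 = 4.
Moment sums: Σs^2·g = 911, Σs·g = 253, Σg = 74.
Normal equations: [[353, 99, 29]; [99, 29, 9]; [29, 9, 4]]·[a, b, c]ᵀ = [911, 253, 74]ᵀ.
Inverting the 3×3 Gram matrix, [a, b, c]ᵀ = [13/4, -53/20, 9/10]ᵀ.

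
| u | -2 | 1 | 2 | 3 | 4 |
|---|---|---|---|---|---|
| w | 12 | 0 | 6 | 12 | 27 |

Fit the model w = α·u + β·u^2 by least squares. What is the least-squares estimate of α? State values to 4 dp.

Compute the Gram sums: Σu·u = 34, Σu·u^2 = 92, Σu^2·u^2 = 370.
Moment sums: Σu·w = 132, Σu^2·w = 612.
Normal equations: [[34, 92]; [92, 370]]·[α, β]ᵀ = [132, 612]ᵀ.
det = 34·370 − 92² = 4116.
α = (132·370 − 92·612)/4116 = -622/343; β = (34·612 − 92·132)/4116 = 722/343.

α = -1.8134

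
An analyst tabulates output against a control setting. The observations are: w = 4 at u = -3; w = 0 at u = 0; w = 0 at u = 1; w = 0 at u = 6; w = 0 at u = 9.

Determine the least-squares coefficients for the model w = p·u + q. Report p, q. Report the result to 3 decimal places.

p = -0.240, q = 1.425

From the data, Σu·u = 127, Σu = 13, Σ1 = 5.
Right-hand side: Σu·w = -12, Σw = 4.
Normal equations: [[127, 13]; [13, 5]]·[p, q]ᵀ = [-12, 4]ᵀ.
Δ = 127·5 − 13² = 466.
p = ((-12)·5 − 13·4)/466 = -56/233; q = (127·4 − 13·(-12))/466 = 332/233.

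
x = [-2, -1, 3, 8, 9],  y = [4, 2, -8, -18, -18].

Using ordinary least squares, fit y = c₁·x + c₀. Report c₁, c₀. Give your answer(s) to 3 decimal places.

c₁ = -2.083, c₀ = -0.518

The normal system AᵀA·[c₁, c₀]ᵀ = Aᵀy is [[159, 17]; [17, 5]]·[c₁, c₀]ᵀ = [-340, -38]ᵀ.
Determinant 159·5 − 17² = 506.
c₁ = ((-340)·5 − 17·(-38))/506 = -527/253; c₀ = (159·(-38) − 17·(-340))/506 = -131/253.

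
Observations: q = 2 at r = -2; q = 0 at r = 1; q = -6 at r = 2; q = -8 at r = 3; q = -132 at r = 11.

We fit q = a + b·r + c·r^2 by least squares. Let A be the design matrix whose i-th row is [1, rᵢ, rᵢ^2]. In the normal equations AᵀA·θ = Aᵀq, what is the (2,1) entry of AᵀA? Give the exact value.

Row 2 ↔ basis r, column 1 ↔ basis 1, so (AᵀA)_{2,1} = Σᵢ r = (-2)·(1) + (1)·(1) + (2)·(1) + (3)·(1) + (11)·(1) = 15.

15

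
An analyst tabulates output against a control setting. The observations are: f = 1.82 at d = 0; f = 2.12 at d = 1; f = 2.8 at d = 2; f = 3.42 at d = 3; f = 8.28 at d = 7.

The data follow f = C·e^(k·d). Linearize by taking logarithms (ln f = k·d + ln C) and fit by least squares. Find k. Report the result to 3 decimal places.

k = 0.220

Linearized form: ln f = k·d + ln C. From the 5 transformed points,
Σd = 13.0000, Σ(d)² = 63.0000, Σln f = 5.7234, Σd·ln f = 21.2965.
Equations: 63.0000·k + 13.0000·ln C = 21.2965;  13.0000·k + 5·ln C = 5.7234.
Δ = 63.0000·5 − (13.0000)² = 146.0000; k = (21.2965·5 − 13.0000·5.7234)/146.0000 = 0.21972, ln C = (63.0000·5.7234 − 13.0000·21.2965)/146.0000 = 0.57341.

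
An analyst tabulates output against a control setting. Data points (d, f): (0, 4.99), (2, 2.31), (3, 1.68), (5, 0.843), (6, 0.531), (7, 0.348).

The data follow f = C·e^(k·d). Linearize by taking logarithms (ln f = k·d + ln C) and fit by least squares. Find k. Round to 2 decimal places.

With ln fᵢ as the transformed response and dᵢ as the regressor:
Σd = 23.0000, Σ(d)² = 123.0000, Σln f = 1.1041, Σd·ln f = -8.8099.
Equations: 123.0000·k + 23.0000·ln C = -8.8099;  23.0000·k + 6·ln C = 1.1041.
Δ = 123.0000·6 − (23.0000)² = 209.0000; k = (-8.8099·6 − 23.0000·1.1041)/209.0000 = -0.37442, ln C = (123.0000·1.1041 − 23.0000·-8.8099)/209.0000 = 1.61932.

k = -0.37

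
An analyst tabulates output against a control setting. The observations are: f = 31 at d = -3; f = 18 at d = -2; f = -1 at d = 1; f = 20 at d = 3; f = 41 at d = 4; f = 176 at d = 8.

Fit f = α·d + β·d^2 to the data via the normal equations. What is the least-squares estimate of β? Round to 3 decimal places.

β = 2.992

Normal-equation sums: Σd·d = 103, Σd·d^2 = 569, Σd^2·d^2 = 4531.
Right-hand side: Σd·f = 1502, Σd^2·f = 12450.
Normal equations: [[103, 569]; [569, 4531]]·[α, β]ᵀ = [1502, 12450]ᵀ.
Eliminating β: 4531·(row 1) − 569·(row 2) gives 142932·α = 4531·1502 − 569·12450 = -278488, so α = -69622/35733.
Then β = (12450 − 569·(-69622/35733))/4531 = 106928/35733.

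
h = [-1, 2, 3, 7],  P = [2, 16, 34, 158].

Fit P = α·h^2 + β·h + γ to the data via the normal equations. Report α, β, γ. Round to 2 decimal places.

Entries of XᵀX: Σh^2·h^2 = 2499, Σh^2·h = 377, Σh^2 = 63, Σh·h = 63, Σh = 11, Σ1 = 4.
And Σh^2·P = 8114, Σh·P = 1238, ΣP = 210.
So XᵀX·[α, β, γ]ᵀ = XᵀP: [[2499, 377, 63]; [377, 63, 11]; [63, 11, 4]]·[α, β, γ]ᵀ = [8114, 1238, 210]ᵀ.
Solving the 3×3 system (Gaussian elimination) gives α = 519/178, β = 361/178, γ = 1.

α = 2.92, β = 2.03, γ = 1.00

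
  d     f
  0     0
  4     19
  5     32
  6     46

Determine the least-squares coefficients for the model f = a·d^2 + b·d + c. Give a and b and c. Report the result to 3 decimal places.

The normal system XᵀX·[a, b, c]ᵀ = Xᵀf is [[2177, 405, 77]; [405, 77, 15]; [77, 15, 4]]·[a, b, c]ᵀ = [2760, 512, 97]ᵀ.
Inverting the 3×3 Gram matrix, [a, b, c]ᵀ = [2581/1804, -1571/1804, -23/902]ᵀ.

a = 1.431, b = -0.871, c = -0.025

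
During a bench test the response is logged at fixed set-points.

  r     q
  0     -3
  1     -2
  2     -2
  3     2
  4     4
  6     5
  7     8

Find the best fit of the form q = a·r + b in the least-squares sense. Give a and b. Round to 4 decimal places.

Compute the Gram sums: Σr·r = 115, Σr = 23, Σ1 = 7.
Right-hand side: Σr·q = 102, Σq = 12.
det = 115·7 − 23² = 276.
a = (102·7 − 23·12)/276 = 73/46; b = (115·12 − 23·102)/276 = -7/2.

a = 1.5870, b = -3.5000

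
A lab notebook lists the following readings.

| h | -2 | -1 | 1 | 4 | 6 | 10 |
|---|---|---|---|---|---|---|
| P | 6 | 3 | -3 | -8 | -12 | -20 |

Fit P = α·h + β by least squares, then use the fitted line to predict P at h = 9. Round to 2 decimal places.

Setting ∂/∂α … = 0 gives: 158·α + 18·β = -322;  18·α + 6·β = -34.
det = 158·6 − 18² = 624.
α = ((-322)·6 − 18·(-34))/624 = -55/26; β = (158·(-34) − 18·(-322))/624 = 53/78.
At h = 9: P̂ = (-55/26)·(9) + (53/78)·(1) = -716/39.

P̂ = -18.36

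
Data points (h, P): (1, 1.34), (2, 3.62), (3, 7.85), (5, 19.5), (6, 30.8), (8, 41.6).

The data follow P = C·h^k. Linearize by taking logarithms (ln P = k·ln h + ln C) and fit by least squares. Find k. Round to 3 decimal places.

k = 1.716

Let Y = ln P. Fitting Y = k·ln h + ln C by least squares:
Σln h = 7.2724, Σ(ln h)² = 11.8122, Σln P = 13.7657, Σln h·ln P = 21.8298.
Equations: 11.8122·k + 7.2724·ln C = 21.8298;  7.2724·k + 6·ln C = 13.7657.
Slope k = (n·Σln h·ln P − Σln h·Σln P)/(n·Σ(ln h)² − (Σln h)²) = (6·21.8298 − 7.2724·13.7657)/17.9853 = 1.71635; ln C = (Σln P − k·Σln h)/n = 0.21395.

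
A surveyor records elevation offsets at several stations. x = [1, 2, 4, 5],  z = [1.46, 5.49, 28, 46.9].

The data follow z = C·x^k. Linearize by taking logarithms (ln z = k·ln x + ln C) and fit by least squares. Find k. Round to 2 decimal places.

k = 2.17

Taking logs, ln z = k·ln x + ln C, so regress ln z on ln x.
Σln x = 3.6889, Σ(ln x)² = 4.9926, Σln z = 9.2616, Σln x·ln z = 11.9929.
Normal system: [[4.9926, 3.6889]; [3.6889, 4]]·[k, ln C]ᵀ = [11.9929, 9.2616]ᵀ.
Solving (det = 6.3624): k = 2.17008, ln C = 0.31411.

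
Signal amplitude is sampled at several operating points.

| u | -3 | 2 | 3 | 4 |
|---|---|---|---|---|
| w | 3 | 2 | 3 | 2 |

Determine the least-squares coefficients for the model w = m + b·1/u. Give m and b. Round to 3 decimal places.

m = 2.678, b = -0.952

Normal-equation sums: Σ1 = 4, Σ1/u = 3/4, Σ1/u·1/u = 77/144.
And Σw = 10, Σ1/u·w = 3/2.
So AᵀA·[m, b]ᵀ = Aᵀw: [[4, 3/4]; [3/4, 77/144]]·[m, b]ᵀ = [10, 3/2]ᵀ.
Eliminating b: (77/144)·(row 1) − (3/4)·(row 2) gives (227/144)·m = (77/144)·10 − (3/4)·(3/2) = 38/9, so m = 608/227.
Then b = ((3/2) − (3/4)·(608/227))/(77/144) = -216/227.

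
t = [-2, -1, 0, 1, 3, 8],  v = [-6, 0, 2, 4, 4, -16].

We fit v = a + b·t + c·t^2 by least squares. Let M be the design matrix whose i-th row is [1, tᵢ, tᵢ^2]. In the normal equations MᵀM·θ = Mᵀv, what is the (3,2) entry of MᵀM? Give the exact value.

Row 3 ↔ basis t^2, column 2 ↔ basis t, so (MᵀM)_{3,2} = Σᵢ (t^2)·(t) = (4)·(-2) + (1)·(-1) + (0)·(0) + (1)·(1) + (9)·(3) + (64)·(8) = 531.

531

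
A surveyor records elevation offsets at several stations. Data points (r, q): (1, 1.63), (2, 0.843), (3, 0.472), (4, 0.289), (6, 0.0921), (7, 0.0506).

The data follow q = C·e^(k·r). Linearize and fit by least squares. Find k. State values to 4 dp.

Linearized form: ln q = k·r + ln C. From the 6 transformed points,
Over the data: Σr = 23.0000, Σ(r)² = 115.0000, Σln q = -7.0430, Σr·ln q = -42.2665.
Normal system: [[115.0000, 23.0000]; [23.0000, 6]]·[k, ln C]ᵀ = [-42.2665, -7.0430]ᵀ.
Solving (det = 161.0000): k = -0.56901, ln C = 1.00737.

k = -0.5690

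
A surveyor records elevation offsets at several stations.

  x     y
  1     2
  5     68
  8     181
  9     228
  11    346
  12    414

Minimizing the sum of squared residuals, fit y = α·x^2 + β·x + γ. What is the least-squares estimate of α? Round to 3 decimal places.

α = 2.999

Setting ∂/∂α … = 0 gives: 46660·α + 4426·β + 436·γ = 133236;  4426·α + 436·β + 46·γ = 12616;  436·α + 46·β + 6·γ = 1239.
(Σx^2·x^2 = 46660, Σx^2·x = 4426, Σx^2 = 436, Σx·x = 436, Σx = 46, Σ1 = 6, Σx^2·y = 133236, Σx·y = 12616, Σy = 1239.)
Inverting the 3×3 Gram matrix, [α, β, γ]ᵀ = [2681/894, -88364/55875, 26291/37250]ᵀ.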